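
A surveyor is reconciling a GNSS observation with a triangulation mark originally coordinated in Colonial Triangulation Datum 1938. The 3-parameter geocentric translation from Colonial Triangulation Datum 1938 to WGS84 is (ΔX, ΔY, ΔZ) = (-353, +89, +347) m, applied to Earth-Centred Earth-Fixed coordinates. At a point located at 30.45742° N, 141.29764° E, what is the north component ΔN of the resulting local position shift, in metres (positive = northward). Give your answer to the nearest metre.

At φ = 30.45742°, λ = 141.29764°: sin φ = 0.506898, cos φ = 0.862006, sin λ = 0.625275, cos λ = -0.780405.
ΔN = −sin φ cos λ·ΔX − sin φ sin λ·ΔY + cos φ·ΔZ = −(0.506898)(-0.780405)(-353) − (0.506898)(0.625275)(89) + (0.862006)(347) = 131.27 m.

ΔN = 131 m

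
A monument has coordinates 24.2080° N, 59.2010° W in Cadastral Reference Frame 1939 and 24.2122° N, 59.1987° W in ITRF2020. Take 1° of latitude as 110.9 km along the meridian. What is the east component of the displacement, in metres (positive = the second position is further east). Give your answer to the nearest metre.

ΔE = 233 m

Δφ = 24.2122° − 24.2080° = +0.0042°; Δλ = -59.1987° − -59.2010° = +0.0023°.
ΔN = Δφ × 110900 = 465.8 m; ΔE = Δλ × 110900 × cos(24.2080°) = +0.0023 × 110900 × 0.912063 = 232.6 m.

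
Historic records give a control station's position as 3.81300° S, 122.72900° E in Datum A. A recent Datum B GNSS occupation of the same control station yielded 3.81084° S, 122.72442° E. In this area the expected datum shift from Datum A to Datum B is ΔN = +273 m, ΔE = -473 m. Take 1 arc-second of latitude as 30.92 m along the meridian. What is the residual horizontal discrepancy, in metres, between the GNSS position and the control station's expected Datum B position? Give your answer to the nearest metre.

48 m

Observed coordinate differences: Δφ = +0.00216°, Δλ = -0.00458°.
Converting to metres (1° lat = 111312 m, cos φ = 0.997786): observed ΔN = 240.4 m, observed ΔE = -508.7 m.
Subtracting the expected shift leaves a residual of 240.4 − (273) = -32.6 m north and -508.7 − (-473) = -35.7 m east.
Residual distance = √((-32.6)² + (-35.7)²) = 48.3 m.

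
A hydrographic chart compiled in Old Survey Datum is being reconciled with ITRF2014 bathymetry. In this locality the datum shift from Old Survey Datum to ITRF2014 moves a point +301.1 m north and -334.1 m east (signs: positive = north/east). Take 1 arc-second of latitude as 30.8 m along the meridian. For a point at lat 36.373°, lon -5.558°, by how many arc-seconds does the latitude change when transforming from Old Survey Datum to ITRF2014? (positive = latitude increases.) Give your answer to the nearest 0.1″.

Δφ = 9.8″

1″ of latitude = 30.80 m, so Δφ = 301.1 / 30.80 = 9.776″.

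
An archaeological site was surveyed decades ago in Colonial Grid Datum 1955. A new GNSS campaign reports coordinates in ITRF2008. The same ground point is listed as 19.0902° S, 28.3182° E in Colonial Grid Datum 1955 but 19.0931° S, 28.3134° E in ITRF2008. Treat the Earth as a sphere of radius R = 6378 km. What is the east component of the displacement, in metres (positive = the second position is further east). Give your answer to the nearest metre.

Δφ = -19.0931° − -19.0902° = -0.0029°; Δλ = 28.3134° − 28.3182° = -0.0048°.
1° along a meridian = πR/180 = 111317 m.
ΔN = Δφ × 111317 = -322.8 m; ΔE = Δλ × 111317 × cos(-19.0902°) = -0.0048 × 111317 × 0.945005 = -504.9 m.

ΔE = -505 m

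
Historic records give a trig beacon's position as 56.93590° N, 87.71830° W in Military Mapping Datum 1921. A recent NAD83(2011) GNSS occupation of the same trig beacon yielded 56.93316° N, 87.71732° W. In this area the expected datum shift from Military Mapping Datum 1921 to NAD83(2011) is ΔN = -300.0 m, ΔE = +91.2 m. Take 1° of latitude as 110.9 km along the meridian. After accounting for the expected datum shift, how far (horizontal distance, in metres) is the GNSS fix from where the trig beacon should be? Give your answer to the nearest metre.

Observed coordinate differences: Δφ = -0.00274°, Δλ = +0.00098°.
Converting to metres (1° lat = 110900 m, cos φ = 0.545577): observed ΔN = -303.9 m, observed ΔE = 59.3 m.
Subtracting the expected shift leaves a residual of -303.9 − (-300.0) = -3.9 m north and 59.3 − (91.2) = -31.9 m east.
Residual distance = √((-3.9)² + (-31.9)²) = 32.1 m.

32 m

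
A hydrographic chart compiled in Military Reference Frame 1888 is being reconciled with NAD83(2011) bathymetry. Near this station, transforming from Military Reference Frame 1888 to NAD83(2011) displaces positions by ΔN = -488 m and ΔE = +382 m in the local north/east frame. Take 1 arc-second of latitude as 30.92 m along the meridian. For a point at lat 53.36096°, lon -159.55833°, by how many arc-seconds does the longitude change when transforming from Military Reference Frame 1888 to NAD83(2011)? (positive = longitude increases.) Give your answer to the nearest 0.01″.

Δλ = 20.70″

At latitude 53.36096°, cos φ = 0.596772.
1″ of longitude at this latitude = 30.92 × cos φ = 18.4522 m, so Δλ = 382.0 / 18.4522 = 20.702″.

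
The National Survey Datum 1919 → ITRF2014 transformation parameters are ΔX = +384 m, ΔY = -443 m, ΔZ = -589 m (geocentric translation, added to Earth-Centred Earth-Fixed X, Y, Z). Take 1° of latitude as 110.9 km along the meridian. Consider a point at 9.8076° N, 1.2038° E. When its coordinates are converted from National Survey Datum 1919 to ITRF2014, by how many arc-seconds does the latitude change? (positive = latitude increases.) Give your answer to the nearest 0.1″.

Δφ = -20.9″

sin φ = 0.170340, cos φ = 0.985385, sin λ = 0.021009, cos λ = 0.999779.
North component: ΔN = −sin φ cos λ·ΔX − sin φ sin λ·ΔY + cos φ·ΔZ = −(0.170340)(0.999779)(384) − (0.170340)(0.021009)(-443) + (0.985385)(-589) = -644.20 m.
1° of latitude spans 110900 m, so Δφ = -644.20 / 110900 × 3600 = -20.912″.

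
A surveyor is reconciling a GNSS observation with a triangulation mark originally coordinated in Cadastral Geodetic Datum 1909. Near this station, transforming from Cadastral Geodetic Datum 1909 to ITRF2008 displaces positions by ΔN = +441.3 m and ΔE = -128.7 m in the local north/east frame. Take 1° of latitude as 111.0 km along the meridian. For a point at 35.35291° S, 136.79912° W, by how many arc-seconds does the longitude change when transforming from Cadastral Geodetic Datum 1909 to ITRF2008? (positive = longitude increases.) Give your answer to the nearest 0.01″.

Δλ = -5.12″

At latitude -35.35291°, cos φ = 0.815604.
1° of longitude at this latitude = 111.0 × cos φ = 90.53 km, so Δλ = -128.7 / 90532.0 = -0.0014216° = -5.118″.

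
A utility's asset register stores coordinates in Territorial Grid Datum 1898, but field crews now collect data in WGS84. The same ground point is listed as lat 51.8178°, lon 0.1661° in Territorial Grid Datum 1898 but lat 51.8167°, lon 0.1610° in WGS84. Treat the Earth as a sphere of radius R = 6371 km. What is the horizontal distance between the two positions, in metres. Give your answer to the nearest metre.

371 m

Δφ = 51.8167° − 51.8178° = -0.0011°; Δλ = 0.1610° − 0.1661° = -0.0051°.
1° along a meridian = πR/180 = 111195 m.
ΔN = Δφ × 111195 = -122.3 m; ΔE = Δλ × 111195 × cos(51.8178°) = -0.0051 × 111195 × 0.618164 = -350.6 m.
Distance = √(ΔE² + ΔN²) = √((-350.6)² + (-122.3)²) = 371.3 m.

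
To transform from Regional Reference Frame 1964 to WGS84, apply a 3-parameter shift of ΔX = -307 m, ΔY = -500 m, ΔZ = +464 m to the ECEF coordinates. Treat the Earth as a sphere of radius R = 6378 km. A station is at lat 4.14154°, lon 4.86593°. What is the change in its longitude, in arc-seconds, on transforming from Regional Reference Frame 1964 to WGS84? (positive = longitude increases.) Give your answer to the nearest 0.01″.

sin φ = 0.072221, cos φ = 0.997389, sin λ = 0.084824, cos λ = 0.996396.
East component: ΔE = −sin λ·ΔX + cos λ·ΔY = −(0.084824)(-307) + (0.996396)(-500) = -472.16 m.
1° of latitude spans πR/180 = 111317 m; at latitude φ, 1° of longitude spans that × cos φ = 111026.4 m, so Δλ = -472.16 / 111026.4 × 3600 = -15.310″.

Δλ = -15.31″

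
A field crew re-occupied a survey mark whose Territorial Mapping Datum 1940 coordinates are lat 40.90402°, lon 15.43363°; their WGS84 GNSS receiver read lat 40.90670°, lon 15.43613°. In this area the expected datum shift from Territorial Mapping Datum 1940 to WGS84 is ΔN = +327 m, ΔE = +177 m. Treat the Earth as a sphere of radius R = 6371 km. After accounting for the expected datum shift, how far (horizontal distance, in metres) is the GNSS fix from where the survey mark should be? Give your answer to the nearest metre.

44 m

Observed coordinate differences: Δφ = +0.00268°, Δλ = +0.00250°.
Converting to metres (1° lat = 111195 m, cos φ = 0.755808): observed ΔN = 298.0 m, observed ΔE = 210.1 m.
Subtracting the expected shift leaves a residual of 298.0 − (327) = -29.0 m north and 210.1 − (177) = 33.1 m east.
Residual distance = √((-29.0)² + 33.1²) = 44.0 m.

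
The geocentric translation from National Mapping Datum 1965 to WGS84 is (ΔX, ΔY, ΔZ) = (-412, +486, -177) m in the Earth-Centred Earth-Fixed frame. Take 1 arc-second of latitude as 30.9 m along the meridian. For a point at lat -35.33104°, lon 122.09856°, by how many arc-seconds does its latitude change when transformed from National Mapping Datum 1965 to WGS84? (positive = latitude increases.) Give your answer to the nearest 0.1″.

Δφ = 7.1″

sin φ = -0.578300, cos φ = 0.815824, sin λ = 0.847135, cos λ = -0.531377.
North component: ΔN = −sin φ cos λ·ΔX − sin φ sin λ·ΔY + cos φ·ΔZ = −(-0.578300)(-0.531377)(-412) − (-0.578300)(0.847135)(486) + (0.815824)(-177) = 220.30 m.
1° of latitude spans 3600 × 30.90 = 111240 m, so Δφ = 220.30 / 111240 × 3600 = 7.129″.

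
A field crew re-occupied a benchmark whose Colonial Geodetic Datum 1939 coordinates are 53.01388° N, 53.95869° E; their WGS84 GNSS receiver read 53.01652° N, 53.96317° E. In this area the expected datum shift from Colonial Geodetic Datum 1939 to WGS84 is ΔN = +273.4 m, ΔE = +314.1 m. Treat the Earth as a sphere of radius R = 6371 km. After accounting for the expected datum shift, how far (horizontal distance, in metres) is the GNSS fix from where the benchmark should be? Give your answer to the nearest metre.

25 m

Observed coordinate differences: Δφ = +0.00264°, Δλ = +0.00448°.
Converting to metres (1° lat = 111195 m, cos φ = 0.601622): observed ΔN = 293.6 m, observed ΔE = 299.7 m.
Subtracting the expected shift leaves a residual of 293.6 − (273.4) = 20.2 m north and 299.7 − (314.1) = -14.4 m east.
Residual distance = √(20.2² + (-14.4)²) = 24.8 m.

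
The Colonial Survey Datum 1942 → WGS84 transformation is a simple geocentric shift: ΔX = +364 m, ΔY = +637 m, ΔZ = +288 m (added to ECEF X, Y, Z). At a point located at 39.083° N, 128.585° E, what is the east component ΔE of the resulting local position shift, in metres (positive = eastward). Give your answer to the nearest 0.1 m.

ΔE = -681.8 m

The local east axis at (φ, λ) is (−sin λ, cos λ, 0), so ΔE = −sin(128.585°)·364 + cos(128.585°)·637 = -681.81 m.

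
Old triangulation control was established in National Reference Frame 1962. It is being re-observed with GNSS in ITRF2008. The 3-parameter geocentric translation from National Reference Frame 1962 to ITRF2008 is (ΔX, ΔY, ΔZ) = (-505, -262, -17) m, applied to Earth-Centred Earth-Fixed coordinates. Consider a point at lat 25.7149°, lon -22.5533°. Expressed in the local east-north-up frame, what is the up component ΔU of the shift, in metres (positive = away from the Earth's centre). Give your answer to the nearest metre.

ΔU = -337 m

The local up (radial) axis is (cos φ cos λ, cos φ sin λ, sin φ), giving ΔU = -420.191 + 90.536 − 7.376 = -337.03 m.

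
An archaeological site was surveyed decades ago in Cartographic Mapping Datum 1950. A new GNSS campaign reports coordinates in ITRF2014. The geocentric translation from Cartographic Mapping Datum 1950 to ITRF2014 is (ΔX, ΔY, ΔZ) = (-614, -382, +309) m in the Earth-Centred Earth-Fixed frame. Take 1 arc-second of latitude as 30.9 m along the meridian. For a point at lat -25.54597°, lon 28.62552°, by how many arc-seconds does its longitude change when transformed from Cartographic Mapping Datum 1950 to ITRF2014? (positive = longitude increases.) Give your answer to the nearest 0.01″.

sin φ = -0.431235, cos φ = 0.902240, sin λ = 0.479083, cos λ = 0.877770.
East component: ΔE = −sin λ·ΔX + cos λ·ΔY = −(0.479083)(-614) + (0.877770)(-382) = -41.15 m.
1° of latitude spans 3600 × 30.90 = 111240 m; at latitude φ, 1° of longitude spans that × cos φ = 100365.1 m, so Δλ = -41.15 / 100365.1 × 3600 = -1.476″.

Δλ = -1.48″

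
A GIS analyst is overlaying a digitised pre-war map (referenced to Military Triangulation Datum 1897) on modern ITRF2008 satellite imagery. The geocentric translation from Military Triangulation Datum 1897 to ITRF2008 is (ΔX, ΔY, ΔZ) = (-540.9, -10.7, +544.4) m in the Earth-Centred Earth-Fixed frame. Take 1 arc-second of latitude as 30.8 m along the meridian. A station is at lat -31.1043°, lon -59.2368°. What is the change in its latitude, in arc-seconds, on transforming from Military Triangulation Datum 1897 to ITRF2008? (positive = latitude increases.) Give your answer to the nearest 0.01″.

Δφ = 10.65″

sin φ = -0.516598, cos φ = 0.856228, sin λ = -0.859289, cos λ = 0.511491.
North component: ΔN = −sin φ cos λ·ΔX − sin φ sin λ·ΔY + cos φ·ΔZ = −(-0.516598)(0.511491)(-540.9) − (-0.516598)(-0.859289)(-10.7) + (0.856228)(544.4) = 327.96 m.
1° of latitude spans 3600 × 30.80 = 110880 m, so Δφ = 327.96 / 110880 × 3600 = 10.648″.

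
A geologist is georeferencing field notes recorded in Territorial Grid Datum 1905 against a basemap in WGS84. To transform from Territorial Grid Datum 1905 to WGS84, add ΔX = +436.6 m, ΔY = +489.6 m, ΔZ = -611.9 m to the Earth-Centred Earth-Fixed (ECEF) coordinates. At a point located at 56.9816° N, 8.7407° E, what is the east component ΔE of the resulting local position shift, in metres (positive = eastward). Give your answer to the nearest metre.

At φ = 56.9816°, λ = 8.7407°: sin φ = 0.838496, cos φ = 0.544908, sin λ = 0.151963, cos λ = 0.988386.
ΔE = −sin λ·ΔX + cos λ·ΔY = −(0.151963)·(436.6) + (0.988386)·(489.6) = 417.57 m.

ΔE = 418 m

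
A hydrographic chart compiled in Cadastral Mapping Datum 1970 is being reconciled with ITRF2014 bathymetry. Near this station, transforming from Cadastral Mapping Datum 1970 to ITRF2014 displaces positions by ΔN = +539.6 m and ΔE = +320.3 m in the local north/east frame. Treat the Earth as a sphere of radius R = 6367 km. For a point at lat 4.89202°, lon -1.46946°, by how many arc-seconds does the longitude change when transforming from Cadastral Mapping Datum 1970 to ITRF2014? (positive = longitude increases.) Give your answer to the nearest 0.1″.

At latitude 4.89202°, cos φ = 0.996357.
One radian of longitude at latitude φ spans R cos φ, so Δλ = ΔE / (R cos φ) = 320.3 / (6367000 × 0.996357) = 5.0490e-05 rad = 10.414″.

Δλ = 10.4″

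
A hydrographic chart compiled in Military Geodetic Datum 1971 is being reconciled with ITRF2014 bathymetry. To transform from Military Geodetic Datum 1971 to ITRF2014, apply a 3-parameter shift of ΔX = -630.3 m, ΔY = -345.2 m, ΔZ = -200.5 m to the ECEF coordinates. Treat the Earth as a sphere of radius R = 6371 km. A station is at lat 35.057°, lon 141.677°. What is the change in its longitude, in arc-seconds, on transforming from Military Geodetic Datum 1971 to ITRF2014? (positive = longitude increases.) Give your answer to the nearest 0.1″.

Δλ = 26.2″

sin φ = 0.574391, cos φ = 0.818581, sin λ = 0.620094, cos λ = -0.784528.
East component: ΔE = −sin λ·ΔX + cos λ·ΔY = −(0.620094)(-630.3) + (-0.784528)(-345.2) = 661.66 m.
1° of latitude spans πR/180 = 111195 m; at latitude φ, 1° of longitude spans that × cos φ = 91022.1 m, so Δλ = 661.66 / 91022.1 × 3600 = 26.169″.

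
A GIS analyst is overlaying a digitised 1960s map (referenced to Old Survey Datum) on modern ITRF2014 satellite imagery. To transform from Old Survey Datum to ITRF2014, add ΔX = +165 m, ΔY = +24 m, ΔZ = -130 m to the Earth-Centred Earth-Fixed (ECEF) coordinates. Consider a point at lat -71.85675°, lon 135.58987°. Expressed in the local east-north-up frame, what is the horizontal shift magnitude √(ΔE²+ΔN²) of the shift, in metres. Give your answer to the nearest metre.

190 m

The local east axis at (φ, λ) is (−sin λ, cos λ, 0), so ΔE = −sin(135.58987°)·165 + cos(135.58987°)·24 = -132.61 m.
The local north axis is (−sin φ cos λ, −sin φ sin λ, cos φ), giving ΔN = -112.007 + 15.960 − 40.481 = -136.53 m.
Horizontal magnitude = √(ΔE² + ΔN²) = √((-132.61)² + (-136.53)²) = 190.33 m.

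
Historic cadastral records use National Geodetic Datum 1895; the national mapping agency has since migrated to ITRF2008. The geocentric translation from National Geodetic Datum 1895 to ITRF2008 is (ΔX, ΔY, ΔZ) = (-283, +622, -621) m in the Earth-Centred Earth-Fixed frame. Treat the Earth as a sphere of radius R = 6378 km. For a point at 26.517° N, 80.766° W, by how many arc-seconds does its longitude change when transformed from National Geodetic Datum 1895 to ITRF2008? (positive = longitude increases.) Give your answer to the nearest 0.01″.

sin φ = 0.446463, cos φ = 0.894802, sin λ = -0.987041, cos λ = 0.160467.
East component: ΔE = −sin λ·ΔX + cos λ·ΔY = −(-0.987041)(-283) + (0.160467)(622) = -179.52 m.
1° of latitude spans πR/180 = 111317 m; at latitude φ, 1° of longitude spans that × cos φ = 99606.8 m, so Δλ = -179.52 / 99606.8 × 3600 = -6.488″.

Δλ = -6.49″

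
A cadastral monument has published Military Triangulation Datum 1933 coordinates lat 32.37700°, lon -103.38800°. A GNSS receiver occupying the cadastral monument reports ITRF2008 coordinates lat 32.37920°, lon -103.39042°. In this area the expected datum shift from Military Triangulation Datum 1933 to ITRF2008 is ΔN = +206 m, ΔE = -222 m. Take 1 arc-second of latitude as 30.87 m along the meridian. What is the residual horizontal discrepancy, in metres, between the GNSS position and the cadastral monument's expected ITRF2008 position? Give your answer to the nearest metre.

Observed coordinate differences: Δφ = +0.00220°, Δλ = -0.00242°.
Converting to metres (1° lat = 111132 m, cos φ = 0.844543): observed ΔN = 244.5 m, observed ΔE = -227.1 m.
Subtracting the expected shift leaves a residual of 244.5 − (206) = 38.5 m north and -227.1 − (-222) = -5.1 m east.
Residual distance = √(38.5² + (-5.1)²) = 38.8 m.

39 m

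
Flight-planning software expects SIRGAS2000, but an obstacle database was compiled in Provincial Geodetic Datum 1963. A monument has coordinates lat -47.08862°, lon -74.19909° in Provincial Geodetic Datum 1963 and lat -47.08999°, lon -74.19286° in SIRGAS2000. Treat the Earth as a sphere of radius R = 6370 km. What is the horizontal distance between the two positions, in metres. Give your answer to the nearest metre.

Δφ = -47.08999° − -47.08862° = -0.00137°; Δλ = -74.19286° − -74.19909° = +0.00623°.
1° along a meridian = πR/180 = 111177 m.
ΔN = Δφ × 111177 = -152.3 m; ΔE = Δλ × 111177 × cos(-47.08862°) = +0.00623 × 111177 × 0.680866 = 471.6 m.
Distance = √(ΔE² + ΔN²) = √(471.6² + (-152.3)²) = 495.6 m.

496 m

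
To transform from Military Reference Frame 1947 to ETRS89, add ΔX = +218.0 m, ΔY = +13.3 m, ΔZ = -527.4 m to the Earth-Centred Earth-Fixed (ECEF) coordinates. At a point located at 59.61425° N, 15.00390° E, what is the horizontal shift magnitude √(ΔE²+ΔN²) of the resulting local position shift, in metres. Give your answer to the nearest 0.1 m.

453.5 m

At φ = 59.61425°, λ = 15.00390°: sin φ = 0.862639, cos φ = 0.505819, sin λ = 0.258885, cos λ = 0.965908.
ΔE = −sin λ·ΔX + cos λ·ΔY = −(0.258885)·(218.0) + (0.965908)·(13.3) = -43.59 m.
ΔN = −sin φ cos λ·ΔX − sin φ sin λ·ΔY + cos φ·ΔZ = −(0.862639)(0.965908)(218.0) − (0.862639)(0.258885)(13.3) + (0.505819)(-527.4) = -451.38 m.
Horizontal magnitude = √(ΔE² + ΔN²) = √((-43.59)² + (-451.38)²) = 453.48 m.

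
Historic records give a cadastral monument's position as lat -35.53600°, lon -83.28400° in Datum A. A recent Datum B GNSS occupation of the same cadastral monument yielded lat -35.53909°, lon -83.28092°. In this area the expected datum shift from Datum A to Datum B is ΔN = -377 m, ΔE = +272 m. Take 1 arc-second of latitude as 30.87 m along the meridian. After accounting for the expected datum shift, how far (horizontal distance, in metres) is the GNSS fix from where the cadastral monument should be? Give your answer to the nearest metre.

Observed coordinate differences: Δφ = -0.00309°, Δλ = +0.00308°.
Converting to metres (1° lat = 111132 m, cos φ = 0.813750): observed ΔN = -343.4 m, observed ΔE = 278.5 m.
Subtracting the expected shift leaves a residual of -343.4 − (-377) = 33.6 m north and 278.5 − (272) = 6.5 m east.
Residual distance = √(33.6² + 6.5²) = 34.2 m.

34 m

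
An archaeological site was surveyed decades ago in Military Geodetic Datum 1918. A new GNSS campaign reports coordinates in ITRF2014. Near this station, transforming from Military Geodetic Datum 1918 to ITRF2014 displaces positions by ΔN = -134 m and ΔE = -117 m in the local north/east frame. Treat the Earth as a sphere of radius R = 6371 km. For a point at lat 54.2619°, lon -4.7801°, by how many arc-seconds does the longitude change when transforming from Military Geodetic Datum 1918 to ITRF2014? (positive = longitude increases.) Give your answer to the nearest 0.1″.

At latitude 54.2619°, cos φ = 0.584081.
One radian of longitude at latitude φ spans R cos φ, so Δλ = ΔE / (R cos φ) = -117.0 / (6371000 × 0.584081) = -3.1442e-05 rad = -6.485″.

Δλ = -6.5″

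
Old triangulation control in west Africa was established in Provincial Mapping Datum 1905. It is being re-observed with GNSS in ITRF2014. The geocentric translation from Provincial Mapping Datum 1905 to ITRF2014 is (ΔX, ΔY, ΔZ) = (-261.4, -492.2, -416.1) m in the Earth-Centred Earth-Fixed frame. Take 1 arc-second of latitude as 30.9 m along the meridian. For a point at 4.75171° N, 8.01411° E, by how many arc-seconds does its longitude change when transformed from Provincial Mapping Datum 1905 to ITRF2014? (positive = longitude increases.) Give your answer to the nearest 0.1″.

Δλ = -14.6″

sin φ = 0.082838, cos φ = 0.996563, sin λ = 0.139417, cos λ = 0.990234.
East component: ΔE = −sin λ·ΔX + cos λ·ΔY = −(0.139417)(-261.4) + (0.990234)(-492.2) = -450.95 m.
1° of latitude spans 3600 × 30.90 = 111240 m; at latitude φ, 1° of longitude spans that × cos φ = 110857.7 m, so Δλ = -450.95 / 110857.7 × 3600 = -14.644″.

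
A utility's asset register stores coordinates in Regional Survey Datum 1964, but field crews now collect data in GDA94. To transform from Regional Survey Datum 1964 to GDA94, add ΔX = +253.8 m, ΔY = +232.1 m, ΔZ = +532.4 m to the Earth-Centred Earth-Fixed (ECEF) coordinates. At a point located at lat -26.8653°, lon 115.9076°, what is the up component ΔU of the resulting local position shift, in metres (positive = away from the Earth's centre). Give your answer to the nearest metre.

ΔU = -153 m

At φ = -26.8653°, λ = 115.9076°: sin φ = -0.451895, cos φ = 0.892071, sin λ = 0.899500, cos λ = -0.436921.
ΔU = cos φ cos λ·ΔX + cos φ sin λ·ΔY + sin φ·ΔZ = (0.892071)(-0.436921)(253.8) + (0.892071)(0.899500)(232.1) + (-0.451895)(532.4) = -153.27 m.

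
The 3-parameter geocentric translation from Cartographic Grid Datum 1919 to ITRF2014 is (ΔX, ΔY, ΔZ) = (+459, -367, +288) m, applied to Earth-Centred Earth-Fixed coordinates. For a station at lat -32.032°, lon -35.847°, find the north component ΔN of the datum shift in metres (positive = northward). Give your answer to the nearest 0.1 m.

ΔN = 555.5 m

At φ = -32.032°, λ = -35.847°: sin φ = -0.530393, cos φ = 0.847752, sin λ = -0.585623, cos λ = 0.810584.
ΔN = −sin φ cos λ·ΔX − sin φ sin λ·ΔY + cos φ·ΔZ = −(-0.530393)(0.810584)(459) − (-0.530393)(-0.585623)(-367) + (0.847752)(288) = 555.48 m.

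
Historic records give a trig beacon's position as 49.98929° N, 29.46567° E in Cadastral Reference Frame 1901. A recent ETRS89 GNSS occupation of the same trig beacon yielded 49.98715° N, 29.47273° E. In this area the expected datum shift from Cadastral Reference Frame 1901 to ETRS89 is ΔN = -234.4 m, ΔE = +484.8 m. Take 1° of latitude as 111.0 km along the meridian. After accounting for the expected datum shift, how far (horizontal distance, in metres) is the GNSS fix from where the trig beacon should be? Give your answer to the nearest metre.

19 m

Observed coordinate differences: Δφ = -0.00214°, Δλ = +0.00706°.
Converting to metres (1° lat = 111000 m, cos φ = 0.642931): observed ΔN = -237.5 m, observed ΔE = 503.8 m.
Subtracting the expected shift leaves a residual of -237.5 − (-234.4) = -3.1 m north and 503.8 − (484.8) = 19.0 m east.
Residual distance = √((-3.1)² + 19.0²) = 19.3 m.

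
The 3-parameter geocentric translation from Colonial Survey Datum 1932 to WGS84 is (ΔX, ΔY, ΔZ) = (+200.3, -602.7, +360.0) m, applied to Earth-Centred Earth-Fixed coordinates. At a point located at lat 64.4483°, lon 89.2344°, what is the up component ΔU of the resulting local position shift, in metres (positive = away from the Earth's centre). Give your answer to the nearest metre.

ΔU = 66 m

At φ = 64.4483°, λ = 89.2344°: sin φ = 0.902196, cos φ = 0.431325, sin λ = 0.999911, cos λ = 0.013362.
ΔU = cos φ cos λ·ΔX + cos φ sin λ·ΔY + sin φ·ΔZ = (0.431325)(0.013362)(200.3) + (0.431325)(0.999911)(-602.7) + (0.902196)(360.0) = 66.01 m.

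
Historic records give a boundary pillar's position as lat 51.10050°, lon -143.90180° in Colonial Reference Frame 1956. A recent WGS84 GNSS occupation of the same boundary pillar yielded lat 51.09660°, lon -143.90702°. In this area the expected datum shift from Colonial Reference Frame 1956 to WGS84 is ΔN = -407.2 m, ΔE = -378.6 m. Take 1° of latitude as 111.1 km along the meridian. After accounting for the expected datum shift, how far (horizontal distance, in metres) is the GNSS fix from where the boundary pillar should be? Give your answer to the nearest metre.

Observed coordinate differences: Δφ = -0.00390°, Δλ = -0.00522°.
Converting to metres (1° lat = 111100 m, cos φ = 0.627956): observed ΔN = -433.3 m, observed ΔE = -364.2 m.
Subtracting the expected shift leaves a residual of -433.3 − (-407.2) = -26.1 m north and -364.2 − (-378.6) = 14.4 m east.
Residual distance = √((-26.1)² + 14.4²) = 29.8 m.

30 m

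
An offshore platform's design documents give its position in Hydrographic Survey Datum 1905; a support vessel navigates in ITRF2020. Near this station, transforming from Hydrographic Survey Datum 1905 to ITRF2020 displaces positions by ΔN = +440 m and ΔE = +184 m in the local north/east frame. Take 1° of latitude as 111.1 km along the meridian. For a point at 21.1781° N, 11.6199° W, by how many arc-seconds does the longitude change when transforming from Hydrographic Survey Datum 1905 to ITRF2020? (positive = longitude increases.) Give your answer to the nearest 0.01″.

Δλ = 6.39″

At latitude 21.1781°, cos φ = 0.932462.
1° of longitude at this latitude = 111.1 × cos φ = 103.60 km, so Δλ = 184.0 / 103596.5 = 0.0017761° = 6.394″.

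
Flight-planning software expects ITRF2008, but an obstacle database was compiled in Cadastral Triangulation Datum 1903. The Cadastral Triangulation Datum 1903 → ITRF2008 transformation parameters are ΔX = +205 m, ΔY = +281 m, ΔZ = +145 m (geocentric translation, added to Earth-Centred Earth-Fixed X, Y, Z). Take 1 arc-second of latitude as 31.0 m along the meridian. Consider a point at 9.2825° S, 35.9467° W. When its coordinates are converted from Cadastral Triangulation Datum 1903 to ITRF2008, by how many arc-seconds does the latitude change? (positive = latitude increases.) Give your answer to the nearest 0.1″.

sin φ = -0.161302, cos φ = 0.986905, sin λ = -0.587032, cos λ = 0.809563.
North component: ΔN = −sin φ cos λ·ΔX − sin φ sin λ·ΔY + cos φ·ΔZ = −(-0.161302)(0.809563)(205) − (-0.161302)(-0.587032)(281) + (0.986905)(145) = 143.26 m.
1° of latitude spans 3600 × 31.00 = 111600 m, so Δφ = 143.26 / 111600 × 3600 = 4.621″.

Δφ = 4.6″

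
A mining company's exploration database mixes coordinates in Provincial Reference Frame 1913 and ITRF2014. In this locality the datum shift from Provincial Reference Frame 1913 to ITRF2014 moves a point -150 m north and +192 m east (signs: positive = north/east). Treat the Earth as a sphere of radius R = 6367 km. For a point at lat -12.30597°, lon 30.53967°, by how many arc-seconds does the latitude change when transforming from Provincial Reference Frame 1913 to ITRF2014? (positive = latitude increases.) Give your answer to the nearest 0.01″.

Δφ = -4.86″

On a sphere of radius R, 1 rad of latitude = R, so Δφ = ΔN / R = -150.0 / 6367000 = -2.3559e-05 rad = -4.859″.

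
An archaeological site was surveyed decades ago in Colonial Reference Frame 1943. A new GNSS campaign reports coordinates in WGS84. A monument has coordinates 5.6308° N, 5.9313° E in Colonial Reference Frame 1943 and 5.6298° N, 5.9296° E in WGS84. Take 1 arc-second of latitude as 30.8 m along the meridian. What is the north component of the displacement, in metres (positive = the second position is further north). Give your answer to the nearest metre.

ΔN = -111 m

Δφ = 5.6298° − 5.6308° = -0.0010°; Δλ = 5.9296° − 5.9313° = -0.0017°.
1° of latitude = 3600 × 30.80 = 110880 m.
ΔN = Δφ × 110880 = -110.9 m; ΔE = Δλ × 110880 × cos(5.6308°) = -0.0017 × 110880 × 0.995175 = -187.6 m.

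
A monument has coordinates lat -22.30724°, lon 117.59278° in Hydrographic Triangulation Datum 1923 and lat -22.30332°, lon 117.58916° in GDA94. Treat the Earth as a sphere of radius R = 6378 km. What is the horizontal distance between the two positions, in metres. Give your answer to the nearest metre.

574 m

Δφ = -22.30332° − -22.30724° = +0.00392°; Δλ = 117.58916° − 117.59278° = -0.00362°.
1° along a meridian = πR/180 = 111317 m.
ΔN = Δφ × 111317 = 436.4 m; ΔE = Δλ × 111317 × cos(-22.30724°) = -0.00362 × 111317 × 0.925162 = -372.8 m.
Distance = √(ΔE² + ΔN²) = √((-372.8)² + 436.4²) = 573.9 m.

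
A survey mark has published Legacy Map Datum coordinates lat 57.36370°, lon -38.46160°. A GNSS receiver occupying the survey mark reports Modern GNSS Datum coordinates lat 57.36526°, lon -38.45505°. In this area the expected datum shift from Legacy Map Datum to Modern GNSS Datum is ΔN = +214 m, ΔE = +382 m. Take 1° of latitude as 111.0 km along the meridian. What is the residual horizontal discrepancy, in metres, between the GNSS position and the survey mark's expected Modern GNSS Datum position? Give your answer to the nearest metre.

Observed coordinate differences: Δφ = +0.00156°, Δλ = +0.00655°.
Converting to metres (1° lat = 111000 m, cos φ = 0.539304): observed ΔN = 173.2 m, observed ΔE = 392.1 m.
Subtracting the expected shift leaves a residual of 173.2 − (214) = -40.8 m north and 392.1 − (382) = 10.1 m east.
Residual distance = √((-40.8)² + 10.1²) = 42.1 m.

42 m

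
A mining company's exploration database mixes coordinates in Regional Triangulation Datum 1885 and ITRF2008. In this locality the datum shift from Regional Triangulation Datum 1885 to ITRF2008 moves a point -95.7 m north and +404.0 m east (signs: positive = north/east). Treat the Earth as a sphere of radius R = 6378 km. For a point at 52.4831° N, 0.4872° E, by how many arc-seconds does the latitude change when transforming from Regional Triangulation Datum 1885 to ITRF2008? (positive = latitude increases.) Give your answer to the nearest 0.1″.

On a sphere of radius R, 1 rad of latitude = R, so Δφ = ΔN / R = -95.7 / 6378000 = -1.5005e-05 rad = -3.095″.

Δφ = -3.1″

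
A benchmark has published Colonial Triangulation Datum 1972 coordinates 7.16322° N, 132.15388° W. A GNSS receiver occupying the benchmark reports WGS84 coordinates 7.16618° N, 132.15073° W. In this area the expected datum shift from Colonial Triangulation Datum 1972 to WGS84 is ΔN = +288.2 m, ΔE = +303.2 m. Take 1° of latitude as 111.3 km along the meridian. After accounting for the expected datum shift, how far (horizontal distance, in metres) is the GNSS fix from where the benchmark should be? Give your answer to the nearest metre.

Observed coordinate differences: Δφ = +0.00296°, Δλ = +0.00315°.
Converting to metres (1° lat = 111300 m, cos φ = 0.992195): observed ΔN = 329.4 m, observed ΔE = 347.9 m.
Subtracting the expected shift leaves a residual of 329.4 − (288.2) = 41.2 m north and 347.9 − (303.2) = 44.7 m east.
Residual distance = √(41.2² + 44.7²) = 60.8 m.

61 m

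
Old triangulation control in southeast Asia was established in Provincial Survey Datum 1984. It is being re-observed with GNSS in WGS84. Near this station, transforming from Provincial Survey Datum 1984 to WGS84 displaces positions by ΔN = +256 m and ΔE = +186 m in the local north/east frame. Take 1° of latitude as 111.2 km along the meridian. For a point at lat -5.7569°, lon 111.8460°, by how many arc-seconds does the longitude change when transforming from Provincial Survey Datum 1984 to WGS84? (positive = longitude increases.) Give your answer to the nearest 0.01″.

Δλ = 6.05″

At latitude -5.7569°, cos φ = 0.994956.
1° of longitude at this latitude = 111.2 × cos φ = 110.64 km, so Δλ = 186.0 / 110639.2 = 0.0016811° = 6.052″.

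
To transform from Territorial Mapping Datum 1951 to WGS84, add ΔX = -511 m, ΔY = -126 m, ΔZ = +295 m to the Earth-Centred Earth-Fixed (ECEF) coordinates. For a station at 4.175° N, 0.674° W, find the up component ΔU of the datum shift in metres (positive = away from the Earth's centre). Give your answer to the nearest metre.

At φ = 4.175°, λ = -0.674°: sin φ = 0.072803, cos φ = 0.997346, sin λ = -0.011763, cos λ = 0.999931.
ΔU = cos φ cos λ·ΔX + cos φ sin λ·ΔY + sin φ·ΔZ = (0.997346)(0.999931)(-511) + (0.997346)(-0.011763)(-126) + (0.072803)(295) = -486.65 m.

ΔU = -487 m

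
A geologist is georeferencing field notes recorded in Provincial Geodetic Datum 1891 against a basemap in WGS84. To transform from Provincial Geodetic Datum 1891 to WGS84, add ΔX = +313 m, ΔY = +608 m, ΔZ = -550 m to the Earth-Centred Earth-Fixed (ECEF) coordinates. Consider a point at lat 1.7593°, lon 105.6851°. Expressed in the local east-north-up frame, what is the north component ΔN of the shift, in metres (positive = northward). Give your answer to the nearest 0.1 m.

ΔN = -565.1 m

At φ = 1.7593°, λ = 105.6851°: sin φ = 0.030701, cos φ = 0.999529, sin λ = 0.962762, cos λ = -0.270350.
ΔN = −sin φ cos λ·ΔX − sin φ sin λ·ΔY + cos φ·ΔZ = −(0.030701)(-0.270350)(313) − (0.030701)(0.962762)(608) + (0.999529)(-550) = -565.11 m.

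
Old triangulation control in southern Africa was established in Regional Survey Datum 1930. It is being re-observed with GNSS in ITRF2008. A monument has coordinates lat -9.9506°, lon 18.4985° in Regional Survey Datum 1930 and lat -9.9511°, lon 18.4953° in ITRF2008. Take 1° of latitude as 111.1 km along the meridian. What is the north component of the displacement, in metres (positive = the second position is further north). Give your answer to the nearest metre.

Δφ = -9.9511° − -9.9506° = -0.0005°; Δλ = 18.4953° − 18.4985° = -0.0032°.
ΔN = Δφ × 111100 = -55.6 m; ΔE = Δλ × 111100 × cos(-9.9506°) = -0.0032 × 111100 × 0.984957 = -350.2 m.

ΔN = -56 m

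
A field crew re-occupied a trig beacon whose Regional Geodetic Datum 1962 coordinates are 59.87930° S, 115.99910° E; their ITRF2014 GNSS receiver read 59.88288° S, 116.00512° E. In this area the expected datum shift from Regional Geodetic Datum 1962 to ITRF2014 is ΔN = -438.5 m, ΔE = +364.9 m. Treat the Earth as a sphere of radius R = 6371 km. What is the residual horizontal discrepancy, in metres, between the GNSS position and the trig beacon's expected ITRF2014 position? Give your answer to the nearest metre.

Observed coordinate differences: Δφ = -0.00358°, Δλ = +0.00602°.
Converting to metres (1° lat = 111195 m, cos φ = 0.501823): observed ΔN = -398.1 m, observed ΔE = 335.9 m.
Subtracting the expected shift leaves a residual of -398.1 − (-438.5) = 40.4 m north and 335.9 − (364.9) = -29.0 m east.
Residual distance = √(40.4² + (-29.0)²) = 49.7 m.

50 m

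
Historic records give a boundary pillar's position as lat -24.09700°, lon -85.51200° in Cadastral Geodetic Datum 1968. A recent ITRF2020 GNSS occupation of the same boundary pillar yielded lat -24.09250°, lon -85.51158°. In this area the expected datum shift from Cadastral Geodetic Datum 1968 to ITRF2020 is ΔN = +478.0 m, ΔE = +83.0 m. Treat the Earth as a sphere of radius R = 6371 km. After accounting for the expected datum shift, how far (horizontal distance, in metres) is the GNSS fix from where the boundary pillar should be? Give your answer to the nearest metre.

Observed coordinate differences: Δφ = +0.00450°, Δλ = +0.00042°.
Converting to metres (1° lat = 111195 m, cos φ = 0.912856): observed ΔN = 500.4 m, observed ΔE = 42.6 m.
Subtracting the expected shift leaves a residual of 500.4 − (478.0) = 22.4 m north and 42.6 − (83.0) = -40.4 m east.
Residual distance = √(22.4² + (-40.4)²) = 46.2 m.

46 m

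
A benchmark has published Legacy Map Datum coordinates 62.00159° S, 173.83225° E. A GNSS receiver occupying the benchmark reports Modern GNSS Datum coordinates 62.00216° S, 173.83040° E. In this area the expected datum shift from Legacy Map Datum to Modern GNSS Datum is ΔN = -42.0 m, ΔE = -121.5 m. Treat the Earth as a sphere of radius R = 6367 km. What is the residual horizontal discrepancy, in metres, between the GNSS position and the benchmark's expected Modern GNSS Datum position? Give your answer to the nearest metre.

33 m

Observed coordinate differences: Δφ = -0.00057°, Δλ = -0.00185°.
Converting to metres (1° lat = 111125 m, cos φ = 0.469447): observed ΔN = -63.3 m, observed ΔE = -96.5 m.
Subtracting the expected shift leaves a residual of -63.3 − (-42.0) = -21.3 m north and -96.5 − (-121.5) = 25.0 m east.
Residual distance = √((-21.3)² + 25.0²) = 32.9 m.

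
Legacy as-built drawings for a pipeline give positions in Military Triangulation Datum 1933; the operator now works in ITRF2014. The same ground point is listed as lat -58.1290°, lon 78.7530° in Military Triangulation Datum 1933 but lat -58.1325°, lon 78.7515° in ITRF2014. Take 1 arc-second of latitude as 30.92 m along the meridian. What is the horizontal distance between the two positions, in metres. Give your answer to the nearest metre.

Δφ = -58.1325° − -58.1290° = -0.0035°; Δλ = 78.7515° − 78.7530° = -0.0015°.
1° of latitude = 3600 × 30.92 = 111312 m.
ΔN = Δφ × 111312 = -389.6 m; ΔE = Δλ × 111312 × cos(-58.1290°) = -0.0015 × 111312 × 0.528009 = -88.2 m.
Distance = √(ΔE² + ΔN²) = √((-88.2)² + (-389.6)²) = 399.4 m.

399 m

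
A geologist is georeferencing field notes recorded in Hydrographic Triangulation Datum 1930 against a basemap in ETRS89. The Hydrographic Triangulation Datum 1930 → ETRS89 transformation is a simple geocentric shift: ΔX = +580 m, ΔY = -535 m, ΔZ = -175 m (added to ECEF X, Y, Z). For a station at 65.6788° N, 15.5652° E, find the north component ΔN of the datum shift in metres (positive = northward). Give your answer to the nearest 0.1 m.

At φ = 65.6788°, λ = 15.5652°: sin φ = 0.911251, cos φ = 0.411852, sin λ = 0.268335, cos λ = 0.963326.
ΔN = −sin φ cos λ·ΔX − sin φ sin λ·ΔY + cos φ·ΔZ = −(0.911251)(0.963326)(580) − (0.911251)(0.268335)(-535) + (0.411852)(-175) = -450.40 m.

ΔN = -450.4 m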